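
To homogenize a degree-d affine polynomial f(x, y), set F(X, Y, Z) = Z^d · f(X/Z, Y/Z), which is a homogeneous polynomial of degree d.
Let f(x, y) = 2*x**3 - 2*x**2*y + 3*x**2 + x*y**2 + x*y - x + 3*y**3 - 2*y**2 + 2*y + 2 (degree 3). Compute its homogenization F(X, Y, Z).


F(X, Y, Z) = 2*X**3 - 2*X**2*Y + 3*X**2*Z + X*Y**2 + X*Y*Z - X*Z**2 + 3*Y**3 - 2*Y**2*Z + 2*Y*Z**2 + 2*Z**3

deg(f) = 3.
Substitute x = X/Z, y = Y/Z into f, then multiply by Z^3.
  monomial 2·x^3·y^0 ↦ 2·X^3·Y^0·Z^0.
  monomial -2·x^2·y^1 ↦ -2·X^2·Y^1·Z^0.
  monomial 3·x^2·y^0 ↦ 3·X^2·Y^0·Z^1.
  monomial 1·x^1·y^2 ↦ 1·X^1·Y^2·Z^0.
  monomial 1·x^1·y^1 ↦ 1·X^1·Y^1·Z^1.
  monomial -1·x^1·y^0 ↦ -1·X^1·Y^0·Z^2.
  monomial 3·x^0·y^3 ↦ 3·X^0·Y^3·Z^0.
  monomial -2·x^0·y^2 ↦ -2·X^0·Y^2·Z^1.
  monomial 2·x^0·y^1 ↦ 2·X^0·Y^1·Z^2.
  monomial 2·x^0·y^0 ↦ 2·X^0·Y^0·Z^3.
Collecting: F(X, Y, Z) = 2*X**3 - 2*X**2*Y + 3*X**2*Z + X*Y**2 + X*Y*Z - X*Z**2 + 3*Y**3 - 2*Y**2*Z + 2*Y*Z**2 + 2*Z**3.


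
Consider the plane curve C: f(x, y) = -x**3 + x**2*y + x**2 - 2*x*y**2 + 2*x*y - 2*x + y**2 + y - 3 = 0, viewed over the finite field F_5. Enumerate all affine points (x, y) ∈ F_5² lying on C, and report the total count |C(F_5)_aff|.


Affine F_5-points: {(1, 0), (1, 4), (2, 1), (2, 2), (3, 2)}; count = 5.

For each of the 25 pairs (x, y) ∈ F_5², evaluate f(x, y) mod 5. Record the zeros.
  x = 0: [0↦2, 1↦4, 2↦3, 3↦4, 4↦2]  zeros at y ∈ ∅
  x = 1: [0↦0, 1↦3, 2↦4, 3↦3, 4↦0]  zeros at y ∈ {0, 4}
  x = 2: [0↦4, 1↦0, 2↦0, 3↦4, 4↦2]  zeros at y ∈ {1, 2}
  x = 3: [0↦3, 1↦4, 2↦0, 3↦1, 4↦2]  zeros at y ∈ {2}
  x = 4: [0↦1, 1↦4, 2↦3, 3↦3, 4↦4]  zeros at y ∈ ∅
Collecting zeros: affine points = {(1, 0), (1, 4), (2, 1), (2, 2), (3, 2)}.
Total count |C(F_5)_aff| = 5.


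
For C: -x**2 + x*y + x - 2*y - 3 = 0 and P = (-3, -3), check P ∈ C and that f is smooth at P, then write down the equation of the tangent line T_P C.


Tangent line at P: 4*x - 5*y - 3 = 0.

Step 1: f(-3, -3) = 0, so P lies on C.
Step 2: partial derivatives
  f_x(x, y) = -2*x + y + 1, f_y(x, y) = x - 2.
  f_x(P) = 4, f_y(P) = -5 (gradient nonzero, so P is smooth).
Step 3: tangent line at P: 4·(x − -3) + -5·(y − -3) = 0.
Expanding: 4*x - 5*y - 3 = 0.


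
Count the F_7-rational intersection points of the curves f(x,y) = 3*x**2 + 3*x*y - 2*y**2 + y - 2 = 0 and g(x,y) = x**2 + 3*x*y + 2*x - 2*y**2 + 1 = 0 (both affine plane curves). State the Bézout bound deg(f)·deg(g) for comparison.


Common zeros: ∅; count = 0; Bézout bound = 4.

deg(f) = 2, deg(g) = 2, so Bézout bound = 4.
Scan x ∈ F_7. For each x, list the y ∈ F_7 with f(x, y) ≡ 0 and those with g(x, y) ≡ 0 (mod 7); the common zeros in that column are the intersection.
  x = 0: f ≡ 0 at y ∈ ∅; g ≡ 0 at y ∈ {2, 5}; common: ∅.
  x = 1: f ≡ 0 at y ∈ ∅; g ≡ 0 at y ∈ ∅; common: ∅.
  x = 2: f ≡ 0 at y ∈ ∅; g ≡ 0 at y ∈ ∅; common: ∅.
  x = 3: f ≡ 0 at y ∈ ∅; g ≡ 0 at y ∈ ∅; common: ∅.
  x = 4: f ≡ 0 at y ∈ ∅; g ≡ 0 at y ∈ {1, 5}; common: ∅.
  x = 5: f ≡ 0 at y ∈ {4}; g ≡ 0 at y ∈ {1, 3}; common: ∅.
  x = 6: f ≡ 0 at y ∈ ∅; g ≡ 0 at y ∈ {0, 2}; common: ∅.
Collecting: common zeros = ∅, so the count is 0.
Comparison with the Bézout bound: 0 ≤ 4 = deg(f)·deg(g), as expected for curves with no common component (the affine F_7-count falls short of the bound because intersections may lie at infinity, over extension fields, or carry multiplicity).


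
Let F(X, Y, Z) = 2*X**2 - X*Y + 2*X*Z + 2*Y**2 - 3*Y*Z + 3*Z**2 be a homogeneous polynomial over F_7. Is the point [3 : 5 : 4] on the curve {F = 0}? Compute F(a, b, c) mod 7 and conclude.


F(3,5,4) ≡ 2 (mod 7); P is NOT on the curve.

Evaluate F(3, 5, 4) term-by-term (mod 7).
  2*X**2 ↦ 2·9·1·1 = 18
  -X*Y ↦ -1·3·5·1 = -15
  2*X*Z ↦ 2·3·1·4 = 24
  2*Y**2 ↦ 2·1·25·1 = 50
  -3*Y*Z ↦ -3·1·5·4 = -60
  3*Z**2 ↦ 3·1·1·16 = 48
Sum: F(3, 5, 4) = (18) + (-15) + (24) + (50) + (-60) + (48) = 65.
Reducing mod 7: 65 ≡ 2 (mod 7).
Since F(a, b, c) ≡ 2 ≠ 0 (mod 7), P does NOT lie on the curve.


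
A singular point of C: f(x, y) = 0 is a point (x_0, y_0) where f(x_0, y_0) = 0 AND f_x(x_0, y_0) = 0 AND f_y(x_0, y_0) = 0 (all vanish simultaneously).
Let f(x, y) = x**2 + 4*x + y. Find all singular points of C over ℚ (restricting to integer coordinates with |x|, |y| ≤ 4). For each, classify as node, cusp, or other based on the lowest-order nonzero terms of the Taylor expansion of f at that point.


No singular points in the scanned grid; C is smooth there.

Compute partial derivatives:
  f_x = 2*x + 4.
  f_y = 1.
f_y = 1 is a nonzero constant, so f_y never vanishes: no point (x, y) can satisfy f = f_x = f_y = 0. In particular no (x, y) ∈ {−4, ..., 4}² is singular; the curve is smooth.


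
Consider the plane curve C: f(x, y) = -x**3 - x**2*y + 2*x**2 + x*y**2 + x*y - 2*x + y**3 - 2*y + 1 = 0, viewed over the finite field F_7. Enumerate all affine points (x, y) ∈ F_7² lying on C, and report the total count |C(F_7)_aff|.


Affine F_7-points: {(0, 1), (1, 0), (1, 1), (1, 5), (2, 4), (3, 0), (5, 0), (5, 4), (5, 5)}; count = 9.

For each of the 49 pairs (x, y) ∈ F_7², evaluate f(x, y) mod 7. Record the zeros.
  x = 0: [0↦1, 1↦0, 2↦5, 3↦1, 4↦1, 5↦4, 6↦2]  zeros at y ∈ {1}
  x = 1: [0↦0, 1↦0, 2↦1, 3↦2, 4↦2, 5↦0, 6↦2]  zeros at y ∈ {0, 1, 5}
  x = 2: [0↦4, 1↦3, 2↦5, 3↦2, 4↦0, 5↦5, 6↦2]  zeros at y ∈ {4}
  x = 3: [0↦0, 1↦3, 2↦4, 3↦2, 4↦3, 5↦6, 6↦3]  zeros at y ∈ {0}
  x = 4: [0↦3, 1↦1, 2↦6, 3↦3, 4↦5, 5↦4, 6↦6]  zeros at y ∈ ∅
  x = 5: [0↦0, 1↦5, 2↦5, 3↦6, 4↦0, 5↦0, 6↦5]  zeros at y ∈ {0, 4, 5}
  x = 6: [0↦6, 1↦2, 2↦2, 3↦5, 4↦3, 5↦2, 6↦1]  zeros at y ∈ ∅
Collecting zeros: affine points = {(0, 1), (1, 0), (1, 1), (1, 5), (2, 4), (3, 0), (5, 0), (5, 4), (5, 5)}.
Total count |C(F_7)_aff| = 9.


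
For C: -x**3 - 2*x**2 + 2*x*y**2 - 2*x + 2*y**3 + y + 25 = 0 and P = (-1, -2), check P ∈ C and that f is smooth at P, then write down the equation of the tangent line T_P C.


Tangent line at P: 7*x + 33*y + 73 = 0.

Step 1: f(-1, -2) = 0, so P lies on C.
Step 2: partial derivatives
  f_x(x, y) = -3*x**2 - 4*x + 2*y**2 - 2, f_y(x, y) = 4*x*y + 6*y**2 + 1.
  f_x(P) = 7, f_y(P) = 33 (gradient nonzero, so P is smooth).
Step 3: tangent line at P: 7·(x − -1) + 33·(y − -2) = 0.
Expanding: 7*x + 33*y + 73 = 0.


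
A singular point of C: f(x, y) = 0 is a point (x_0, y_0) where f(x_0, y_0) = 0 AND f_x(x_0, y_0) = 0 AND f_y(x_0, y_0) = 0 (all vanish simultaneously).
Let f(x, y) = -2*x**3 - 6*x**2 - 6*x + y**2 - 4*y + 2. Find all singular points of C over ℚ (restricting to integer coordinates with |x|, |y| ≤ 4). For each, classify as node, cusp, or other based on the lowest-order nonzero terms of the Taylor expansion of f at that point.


Singular points: {(-1, 2)}; classification: cusp.

Compute partial derivatives:
  f_x = -6*x**2 - 12*x - 6.
  f_y = 2*y - 4.
Scan x_0 ∈ {−4, ..., 4}. For each x_0, f_y(x_0, y) is a polynomial in y; find its integer roots y ∈ {−4, ..., 4}, then test f_x and f at those candidates.
  x = -4: f_y(-4, y) = 2*y - 4; vanishes at y ∈ {2}. (-4, 2): f_x = -54 ≠ 0.
  x = -3: f_y(-3, y) = 2*y - 4; vanishes at y ∈ {2}. (-3, 2): f_x = -24 ≠ 0.
  x = -2: f_y(-2, y) = 2*y - 4; vanishes at y ∈ {2}. (-2, 2): f_x = -6 ≠ 0.
  x = -1: f_y(-1, y) = 2*y - 4; vanishes at y ∈ {2}. (-1, 2): f_x = 0, f = 0 — SINGULAR.
  x = 0: f_y(0, y) = 2*y - 4; vanishes at y ∈ {2}. (0, 2): f_x = -6 ≠ 0.
  x = 1: f_y(1, y) = 2*y - 4; vanishes at y ∈ {2}. (1, 2): f_x = -24 ≠ 0.
  x = 2: f_y(2, y) = 2*y - 4; vanishes at y ∈ {2}. (2, 2): f_x = -54 ≠ 0.
  x = 3: f_y(3, y) = 2*y - 4; vanishes at y ∈ {2}. (3, 2): f_x = -96 ≠ 0.
  x = 4: f_y(4, y) = 2*y - 4; vanishes at y ∈ {2}. (4, 2): f_x = -150 ≠ 0.
Only singular point on the grid: (-1, 2).
Classify: substitute x = -1 + u, y = 2 + v and expand: f = -2*u**3 + v**2.
No constant or linear terms (consistent with a singular point). Quadratic part: v**2. Cubic part: -2*u**3.
The quadratic part v**2 is a perfect square, so there is a single (double) tangent line v = 0, i.e. y = 2. Restricting the cubic part to that line (v = 0) leaves -2*u**3 ≠ 0, so f is not divisible by v and the branch is v² ≈ 2*u**3 to lowest order — this is a cusp.
Classification: cusp.


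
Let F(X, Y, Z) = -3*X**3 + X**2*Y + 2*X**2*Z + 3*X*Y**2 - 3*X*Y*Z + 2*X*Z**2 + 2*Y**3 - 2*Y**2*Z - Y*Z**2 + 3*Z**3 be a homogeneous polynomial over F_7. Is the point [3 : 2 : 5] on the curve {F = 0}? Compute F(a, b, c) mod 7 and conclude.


F(3,2,5) ≡ 4 (mod 7); P is NOT on the curve.

Evaluate F(3, 2, 5) term-by-term (mod 7).
  -3*X**3 ↦ -3·27·1·1 = -81
  X**2*Y ↦ 1·9·2·1 = 18
  2*X**2*Z ↦ 2·9·1·5 = 90
  3*X*Y**2 ↦ 3·3·4·1 = 36
  -3*X*Y*Z ↦ -3·3·2·5 = -90
  2*X*Z**2 ↦ 2·3·1·25 = 150
  2*Y**3 ↦ 2·1·8·1 = 16
  -2*Y**2*Z ↦ -2·1·4·5 = -40
  -Y*Z**2 ↦ -1·1·2·25 = -50
  3*Z**3 ↦ 3·1·1·125 = 375
Sum: F(3, 2, 5) = (-81) + (18) + (90) + (36) + (-90) + (150) + (16) + (-40) + (-50) + (375) = 424.
Reducing mod 7: 424 ≡ 4 (mod 7).
Since F(a, b, c) ≡ 4 ≠ 0 (mod 7), P does NOT lie on the curve.


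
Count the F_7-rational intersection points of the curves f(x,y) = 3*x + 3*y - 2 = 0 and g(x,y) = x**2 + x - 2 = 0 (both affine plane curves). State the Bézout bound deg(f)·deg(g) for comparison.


Common zeros: {(1, 2), (5, 5)}; count = 2; Bézout bound = 2.

deg(f) = 1, deg(g) = 2, so Bézout bound = 2.
Scan x ∈ F_7. For each x, list the y ∈ F_7 with f(x, y) ≡ 0 and those with g(x, y) ≡ 0 (mod 7); the common zeros in that column are the intersection.
  x = 0: f ≡ 0 at y ∈ {3}; g ≡ 0 at y ∈ ∅; common: ∅.
  x = 1: f ≡ 0 at y ∈ {2}; g ≡ 0 at y ∈ {0, 1, 2, 3, 4, 5, 6}; common: {2}.
  x = 2: f ≡ 0 at y ∈ {1}; g ≡ 0 at y ∈ ∅; common: ∅.
  x = 3: f ≡ 0 at y ∈ {0}; g ≡ 0 at y ∈ ∅; common: ∅.
  x = 4: f ≡ 0 at y ∈ {6}; g ≡ 0 at y ∈ ∅; common: ∅.
  x = 5: f ≡ 0 at y ∈ {5}; g ≡ 0 at y ∈ {0, 1, 2, 3, 4, 5, 6}; common: {5}.
  x = 6: f ≡ 0 at y ∈ {4}; g ≡ 0 at y ∈ ∅; common: ∅.
Collecting: common zeros = {(1, 2), (5, 5)}, so the count is 2.
Comparison with the Bézout bound: 2 ≤ 2 = deg(f)·deg(g), as expected for curves with no common component (the bound is attained).


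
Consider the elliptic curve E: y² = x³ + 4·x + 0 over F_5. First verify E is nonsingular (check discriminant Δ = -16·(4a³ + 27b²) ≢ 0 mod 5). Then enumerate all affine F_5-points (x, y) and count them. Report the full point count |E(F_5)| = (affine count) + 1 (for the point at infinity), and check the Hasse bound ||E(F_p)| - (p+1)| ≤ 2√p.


Affine points = {(0, 0), (1, 0), (2, 1), (2, 4), (3, 2), (3, 3), (4, 0)}; affine count = 7; |E(F_5)| = 8.

Discriminant check: Δ ∝ 4a³ + 27b² = 4·4³ + 27·0² = 4·64 + 27·0 ≡ 1 (mod 5). Nonzero ⇒ E is nonsingular.
For each x ∈ F_5, compute rhs = x³ + 4·x + 0 mod 5, then count y ∈ F_5 with y² ≡ rhs.
  x = 0: rhs = 0, matching y values: 0 (1 points).
  x = 1: rhs = 0, matching y values: 0 (1 points).
  x = 2: rhs = 1, matching y values: 1, 4 (2 points).
  x = 3: rhs = 4, matching y values: 2, 3 (2 points).
  x = 4: rhs = 0, matching y values: 0 (1 points).
Total affine count: 7.
Full point count |E(F_5)| = 7 + 1 = 8.
Hasse bound: |8 − (5+1)| = |2| = 2 ≤ 2√5 ≈ 4.4721 ✓.


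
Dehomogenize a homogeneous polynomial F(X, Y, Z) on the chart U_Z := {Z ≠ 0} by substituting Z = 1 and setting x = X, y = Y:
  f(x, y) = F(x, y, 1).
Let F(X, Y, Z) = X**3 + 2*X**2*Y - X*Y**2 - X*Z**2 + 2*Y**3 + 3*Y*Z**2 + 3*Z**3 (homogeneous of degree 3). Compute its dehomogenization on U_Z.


f(x, y) = x**3 + 2*x**2*y - x*y**2 - x + 2*y**3 + 3*y + 3

On U_Z we set Z = 1. Each monomial c·X^i·Y^j·Z^k in F becomes c·x^i·y^j·1^k = c·x^i·y^j.
Substituting Z = 1: F(X, Y, 1) = x**3 + 2*x**2*y - x*y**2 - x + 2*y**3 + 3*y + 3.
Note: deg(f) ≤ deg(F) = 3; strict inequality happens when F is divisible by Z (lost terms).


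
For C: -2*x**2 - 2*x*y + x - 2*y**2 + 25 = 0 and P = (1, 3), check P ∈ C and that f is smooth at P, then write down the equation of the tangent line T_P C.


Tangent line at P: -9*x - 14*y + 51 = 0.

Step 1: f(1, 3) = 0, so P lies on C.
Step 2: partial derivatives
  f_x(x, y) = -4*x - 2*y + 1, f_y(x, y) = -2*x - 4*y.
  f_x(P) = -9, f_y(P) = -14 (gradient nonzero, so P is smooth).
Step 3: tangent line at P: -9·(x − 1) + -14·(y − 3) = 0.
Expanding: -9*x - 14*y + 51 = 0.


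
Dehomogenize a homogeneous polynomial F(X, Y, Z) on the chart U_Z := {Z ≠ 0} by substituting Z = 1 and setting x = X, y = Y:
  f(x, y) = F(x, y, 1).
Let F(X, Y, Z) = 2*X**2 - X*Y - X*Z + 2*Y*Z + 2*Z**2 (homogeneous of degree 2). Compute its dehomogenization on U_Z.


f(x, y) = 2*x**2 - x*y - x + 2*y + 2

On U_Z we set Z = 1. Each monomial c·X^i·Y^j·Z^k in F becomes c·x^i·y^j·1^k = c·x^i·y^j.
Substituting Z = 1: F(X, Y, 1) = 2*x**2 - x*y - x + 2*y + 2.
Note: deg(f) ≤ deg(F) = 2; strict inequality happens when F is divisible by Z (lost terms).


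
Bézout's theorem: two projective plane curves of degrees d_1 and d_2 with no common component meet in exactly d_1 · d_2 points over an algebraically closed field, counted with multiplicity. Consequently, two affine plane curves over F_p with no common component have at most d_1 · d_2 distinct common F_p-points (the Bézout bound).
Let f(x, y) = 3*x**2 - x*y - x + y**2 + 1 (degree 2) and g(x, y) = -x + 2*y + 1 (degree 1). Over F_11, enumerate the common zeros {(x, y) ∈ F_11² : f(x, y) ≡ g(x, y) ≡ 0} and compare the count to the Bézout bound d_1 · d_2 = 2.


Common zeros: {(4, 7)}; count = 1; Bézout bound = 2.

deg(f) = 2, deg(g) = 1, so Bézout bound = 2.
Scan x ∈ F_11. For each x, list the y ∈ F_11 with f(x, y) ≡ 0 and those with g(x, y) ≡ 0 (mod 11); the common zeros in that column are the intersection.
  x = 0: f ≡ 0 at y ∈ ∅; g ≡ 0 at y ∈ {5}; common: ∅.
  x = 1: f ≡ 0 at y ∈ {6}; g ≡ 0 at y ∈ {0}; common: ∅.
  x = 2: f ≡ 0 at y ∈ {0, 2}; g ≡ 0 at y ∈ {6}; common: ∅.
  x = 3: f ≡ 0 at y ∈ ∅; g ≡ 0 at y ∈ {1}; common: ∅.
  x = 4: f ≡ 0 at y ∈ {7, 8}; g ≡ 0 at y ∈ {7}; common: {7}.
  x = 5: f ≡ 0 at y ∈ {6, 10}; g ≡ 0 at y ∈ {2}; common: ∅.
  x = 6: f ≡ 0 at y ∈ {7, 10}; g ≡ 0 at y ∈ {8}; common: ∅.
  x = 7: f ≡ 0 at y ∈ ∅; g ≡ 0 at y ∈ {3}; common: ∅.
  x = 8: f ≡ 0 at y ∈ ∅; g ≡ 0 at y ∈ {9}; common: ∅.
  x = 9: f ≡ 0 at y ∈ ∅; g ≡ 0 at y ∈ {4}; common: ∅.
  x = 10: f ≡ 0 at y ∈ {2, 8}; g ≡ 0 at y ∈ {10}; common: ∅.
Collecting: common zeros = {(4, 7)}, so the count is 1.
Comparison with the Bézout bound: 1 ≤ 2 = deg(f)·deg(g), as expected for curves with no common component (the affine F_11-count falls short of the bound because intersections may lie at infinity, over extension fields, or carry multiplicity).


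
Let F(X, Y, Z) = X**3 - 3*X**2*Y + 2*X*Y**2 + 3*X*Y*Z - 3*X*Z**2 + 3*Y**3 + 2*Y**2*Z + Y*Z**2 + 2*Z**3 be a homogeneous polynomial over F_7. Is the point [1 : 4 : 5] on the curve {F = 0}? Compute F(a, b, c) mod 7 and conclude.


F(1,4,5) ≡ 1 (mod 7); P is NOT on the curve.

Evaluate F(1, 4, 5) term-by-term (mod 7).
  X**3 ↦ 1·1·1·1 = 1
  -3*X**2*Y ↦ -3·1·4·1 = -12
  2*X*Y**2 ↦ 2·1·16·1 = 32
  3*X*Y*Z ↦ 3·1·4·5 = 60
  -3*X*Z**2 ↦ -3·1·1·25 = -75
  3*Y**3 ↦ 3·1·64·1 = 192
  2*Y**2*Z ↦ 2·1·16·5 = 160
  Y*Z**2 ↦ 1·1·4·25 = 100
  2*Z**3 ↦ 2·1·1·125 = 250
Sum: F(1, 4, 5) = (1) + (-12) + (32) + (60) + (-75) + (192) + (160) + (100) + (250) = 708.
Reducing mod 7: 708 ≡ 1 (mod 7).
Since F(a, b, c) ≡ 1 ≠ 0 (mod 7), P does NOT lie on the curve.


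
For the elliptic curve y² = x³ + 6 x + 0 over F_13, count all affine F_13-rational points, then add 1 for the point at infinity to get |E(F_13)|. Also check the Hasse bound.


Affine points = {(0, 0), (4, 6), (4, 7), (5, 5), (5, 8), (8, 1), (8, 12), (9, 4), (9, 9)}; affine count = 9; |E(F_13)| = 10.

Discriminant check: Δ ∝ 4a³ + 27b² = 4·6³ + 27·0² = 4·216 + 27·0 ≡ 6 (mod 13). Nonzero ⇒ E is nonsingular.
For each x ∈ F_13, compute rhs = x³ + 6·x + 0 mod 13, then count y ∈ F_13 with y² ≡ rhs.
  x = 0: rhs = 0, matching y values: 0 (1 points).
  x = 1: rhs = 7, matching y values: none (0 points).
  x = 2: rhs = 7, matching y values: none (0 points).
  x = 3: rhs = 6, matching y values: none (0 points).
  x = 4: rhs = 10, matching y values: 6, 7 (2 points).
  x = 5: rhs = 12, matching y values: 5, 8 (2 points).
  x = 6: rhs = 5, matching y values: none (0 points).
  x = 7: rhs = 8, matching y values: none (0 points).
  x = 8: rhs = 1, matching y values: 1, 12 (2 points).
  x = 9: rhs = 3, matching y values: 4, 9 (2 points).
  x = 10: rhs = 7, matching y values: none (0 points).
  x = 11: rhs = 6, matching y values: none (0 points).
  x = 12: rhs = 6, matching y values: none (0 points).
Total affine count: 9.
Full point count |E(F_13)| = 9 + 1 = 10.
Hasse bound: |10 − (13+1)| = |-4| = 4 ≤ 2√13 ≈ 7.2111 ✓.


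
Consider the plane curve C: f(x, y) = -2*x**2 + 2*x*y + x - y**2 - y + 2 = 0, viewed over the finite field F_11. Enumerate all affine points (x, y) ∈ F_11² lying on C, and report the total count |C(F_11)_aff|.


Affine F_11-points: {(0, 1), (0, 9), (1, 4), (1, 8), (2, 6), (2, 8), (4, 9), (7, 1), (9, 2), (9, 4), (10, 2), (10, 6)}; count = 12.

For each of the 121 pairs (x, y) ∈ F_11², evaluate f(x, y) mod 11. Record the zeros.
  x = 0: [0↦2, 1↦0, 2↦7, 3↦1, 4↦4, 5↦5, 6↦4, 7↦1, 8↦7, 9↦0, 10↦2]  zeros at y ∈ {1, 9}
  x = 1: [0↦1, 1↦1, 2↦10, 3↦6, 4↦0, 5↦3, 6↦4, 7↦3, 8↦0, 9↦6, 10↦10]  zeros at y ∈ {4, 8}
  x = 2: [0↦7, 1↦9, 2↦9, 3↦7, 4↦3, 5↦8, 6↦0, 7↦1, 8↦0, 9↦8, 10↦3]  zeros at y ∈ {6, 8}
  x = 3: [0↦9, 1↦2, 2↦4, 3↦4, 4↦2, 5↦9, 6↦3, 7↦6, 8↦7, 9↦6, 10↦3]  zeros at y ∈ ∅
  x = 4: [0↦7, 1↦2, 2↦6, 3↦8, 4↦8, 5↦6, 6↦2, 7↦7, 8↦10, 9↦0, 10↦10]  zeros at y ∈ {9}
  x = 5: [0↦1, 1↦9, 2↦4, 3↦8, 4↦10, 5↦10, 6↦8, 7↦4, 8↦9, 9↦1, 10↦2]  zeros at y ∈ ∅
  x = 6: [0↦2, 1↦1, 2↦9, 3↦4, 4↦8, 5↦10, 6↦10, 7↦8, 8↦4, 9↦9, 10↦1]  zeros at y ∈ ∅
  x = 7: [0↦10, 1↦0, 2↦10, 3↦7, 4↦2, 5↦6, 6↦8, 7↦8, 8↦6, 9↦2, 10↦7]  zeros at y ∈ {1}
  x = 8: [0↦3, 1↦6, 2↦7, 3↦6, 4↦3, 5↦9, 6↦2, 7↦4, 8↦4, 9↦2, 10↦9]  zeros at y ∈ ∅
  x = 9: [0↦3, 1↦8, 2↦0, 3↦1, 4↦0, 5↦8, 6↦3, 7↦7, 8↦9, 9↦9, 10↦7]  zeros at y ∈ {2, 4}
  x = 10: [0↦10, 1↦6, 2↦0, 3↦3, 4↦4, 5↦3, 6↦0, 7↦6, 8↦10, 9↦1, 10↦1]  zeros at y ∈ {2, 6}
Collecting zeros: affine points = {(0, 1), (0, 9), (1, 4), (1, 8), (2, 6), (2, 8), (4, 9), (7, 1), (9, 2), (9, 4), (10, 2), (10, 6)}.
Total count |C(F_11)_aff| = 12.


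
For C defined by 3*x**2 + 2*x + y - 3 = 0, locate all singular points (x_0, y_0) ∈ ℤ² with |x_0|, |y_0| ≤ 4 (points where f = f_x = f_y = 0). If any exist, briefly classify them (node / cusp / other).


No singular points in the scanned grid; C is smooth there.

Compute partial derivatives:
  f_x = 6*x + 2.
  f_y = 1.
f_y = 1 is a nonzero constant, so f_y never vanishes: no point (x, y) can satisfy f = f_x = f_y = 0. In particular no (x, y) ∈ {−4, ..., 4}² is singular; the curve is smooth.


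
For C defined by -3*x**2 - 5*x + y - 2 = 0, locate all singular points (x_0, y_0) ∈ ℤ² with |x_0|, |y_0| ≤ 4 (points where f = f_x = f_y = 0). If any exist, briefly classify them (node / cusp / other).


No singular points in the scanned grid; C is smooth there.

Compute partial derivatives:
  f_x = -6*x - 5.
  f_y = 1.
f_y = 1 is a nonzero constant, so f_y never vanishes: no point (x, y) can satisfy f = f_x = f_y = 0. In particular no (x, y) ∈ {−4, ..., 4}² is singular; the curve is smooth.


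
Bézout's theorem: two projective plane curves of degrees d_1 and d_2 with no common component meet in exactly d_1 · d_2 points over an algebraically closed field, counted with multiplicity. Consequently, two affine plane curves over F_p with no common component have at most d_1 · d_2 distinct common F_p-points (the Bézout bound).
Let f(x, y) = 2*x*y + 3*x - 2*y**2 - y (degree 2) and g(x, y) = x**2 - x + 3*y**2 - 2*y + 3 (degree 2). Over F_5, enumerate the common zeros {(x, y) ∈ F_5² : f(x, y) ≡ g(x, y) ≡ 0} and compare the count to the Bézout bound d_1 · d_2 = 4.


Common zeros: ∅; count = 0; Bézout bound = 4.

deg(f) = 2, deg(g) = 2, so Bézout bound = 4.
Scan x ∈ F_5. For each x, list the y ∈ F_5 with f(x, y) ≡ 0 and those with g(x, y) ≡ 0 (mod 5); the common zeros in that column are the intersection.
  x = 0: f ≡ 0 at y ∈ {0, 2}; g ≡ 0 at y ∈ ∅; common: ∅.
  x = 1: f ≡ 0 at y ∈ {4}; g ≡ 0 at y ∈ ∅; common: ∅.
  x = 2: f ≡ 0 at y ∈ ∅; g ≡ 0 at y ∈ {0, 4}; common: ∅.
  x = 3: f ≡ 0 at y ∈ ∅; g ≡ 0 at y ∈ {1, 3}; common: ∅.
  x = 4: f ≡ 0 at y ∈ {3}; g ≡ 0 at y ∈ {0, 4}; common: ∅.
Collecting: common zeros = ∅, so the count is 0.
Comparison with the Bézout bound: 0 ≤ 4 = deg(f)·deg(g), as expected for curves with no common component (the affine F_5-count falls short of the bound because intersections may lie at infinity, over extension fields, or carry multiplicity).


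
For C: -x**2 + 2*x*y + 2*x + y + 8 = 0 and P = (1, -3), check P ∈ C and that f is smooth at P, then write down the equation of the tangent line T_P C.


Tangent line at P: -6*x + 3*y + 15 = 0.

Step 1: f(1, -3) = 0, so P lies on C.
Step 2: partial derivatives
  f_x(x, y) = -2*x + 2*y + 2, f_y(x, y) = 2*x + 1.
  f_x(P) = -6, f_y(P) = 3 (gradient nonzero, so P is smooth).
Step 3: tangent line at P: -6·(x − 1) + 3·(y − -3) = 0.
Expanding: -6*x + 3*y + 15 = 0.


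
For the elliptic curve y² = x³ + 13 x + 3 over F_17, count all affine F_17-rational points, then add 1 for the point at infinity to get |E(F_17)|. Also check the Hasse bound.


Affine points = {(1, 0), (3, 1), (3, 16), (4, 0), (6, 5), (6, 12), (9, 4), (9, 13), (11, 7), (11, 10), (12, 0)}; affine count = 11; |E(F_17)| = 12.

Discriminant check: Δ ∝ 4a³ + 27b² = 4·13³ + 27·3² = 4·2197 + 27·9 ≡ 4 (mod 17). Nonzero ⇒ E is nonsingular.
For each x ∈ F_17, compute rhs = x³ + 13·x + 3 mod 17, then count y ∈ F_17 with y² ≡ rhs.
  x = 0: rhs = 3, matching y values: none (0 points).
  x = 1: rhs = 0, matching y values: 0 (1 points).
  x = 2: rhs = 3, matching y values: none (0 points).
  x = 3: rhs = 1, matching y values: 1, 16 (2 points).
  x = 4: rhs = 0, matching y values: 0 (1 points).
  x = 5: rhs = 6, matching y values: none (0 points).
  x = 6: rhs = 8, matching y values: 5, 12 (2 points).
  x = 7: rhs = 12, matching y values: none (0 points).
  x = 8: rhs = 7, matching y values: none (0 points).
  x = 9: rhs = 16, matching y values: 4, 13 (2 points).
  x = 10: rhs = 11, matching y values: none (0 points).
  x = 11: rhs = 15, matching y values: 7, 10 (2 points).
  x = 12: rhs = 0, matching y values: 0 (1 points).
  x = 13: rhs = 6, matching y values: none (0 points).
  x = 14: rhs = 5, matching y values: none (0 points).
  x = 15: rhs = 3, matching y values: none (0 points).
  x = 16: rhs = 6, matching y values: none (0 points).
Total affine count: 11.
Full point count |E(F_17)| = 11 + 1 = 12.
Hasse bound: |12 − (17+1)| = |-6| = 6 ≤ 2√17 ≈ 8.2462 ✓.


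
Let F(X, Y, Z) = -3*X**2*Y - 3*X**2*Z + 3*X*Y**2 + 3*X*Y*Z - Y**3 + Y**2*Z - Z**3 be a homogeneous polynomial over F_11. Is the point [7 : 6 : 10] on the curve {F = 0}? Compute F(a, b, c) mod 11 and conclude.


F(7,6,10) ≡ 7 (mod 11); P is NOT on the curve.

Evaluate F(7, 6, 10) term-by-term (mod 11).
  -3*X**2*Y ↦ -3·49·6·1 = -882
  -3*X**2*Z ↦ -3·49·1·10 = -1470
  3*X*Y**2 ↦ 3·7·36·1 = 756
  3*X*Y*Z ↦ 3·7·6·10 = 1260
  -Y**3 ↦ -1·1·216·1 = -216
  Y**2*Z ↦ 1·1·36·10 = 360
  -Z**3 ↦ -1·1·1·1000 = -1000
Sum: F(7, 6, 10) = (-882) + (-1470) + (756) + (1260) + (-216) + (360) + (-1000) = -1192.
Reducing mod 11: -1192 ≡ 7 (mod 11).
Since F(a, b, c) ≡ 7 ≠ 0 (mod 11), P does NOT lie on the curve.


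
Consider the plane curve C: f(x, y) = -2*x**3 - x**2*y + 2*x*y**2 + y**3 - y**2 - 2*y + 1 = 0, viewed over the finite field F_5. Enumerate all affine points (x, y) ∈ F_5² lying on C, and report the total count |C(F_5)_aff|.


Affine F_5-points: {(1, 2), (2, 0)}; count = 2.

For each of the 25 pairs (x, y) ∈ F_5², evaluate f(x, y) mod 5. Record the zeros.
  x = 0: [0↦1, 1↦4, 2↦1, 3↦3, 4↦1]  zeros at y ∈ ∅
  x = 1: [0↦4, 1↦3, 2↦0, 3↦1, 4↦2]  zeros at y ∈ {2}
  x = 2: [0↦0, 1↦3, 2↦3, 3↦1, 4↦3]  zeros at y ∈ {0}
  x = 3: [0↦2, 1↦2, 2↦3, 3↦1, 4↦2]  zeros at y ∈ ∅
  x = 4: [0↦3, 1↦3, 2↦3, 3↦4, 4↦2]  zeros at y ∈ ∅
Collecting zeros: affine points = {(1, 2), (2, 0)}.
Total count |C(F_5)_aff| = 2.


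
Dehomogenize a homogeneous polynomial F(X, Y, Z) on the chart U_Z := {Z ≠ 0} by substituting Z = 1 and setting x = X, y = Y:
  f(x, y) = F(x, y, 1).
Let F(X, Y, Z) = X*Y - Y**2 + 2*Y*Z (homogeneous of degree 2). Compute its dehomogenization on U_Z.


f(x, y) = x*y - y**2 + 2*y

On U_Z we set Z = 1. Each monomial c·X^i·Y^j·Z^k in F becomes c·x^i·y^j·1^k = c·x^i·y^j.
Substituting Z = 1: F(X, Y, 1) = x*y - y**2 + 2*y.
Note: deg(f) ≤ deg(F) = 2; strict inequality happens when F is divisible by Z (lost terms).


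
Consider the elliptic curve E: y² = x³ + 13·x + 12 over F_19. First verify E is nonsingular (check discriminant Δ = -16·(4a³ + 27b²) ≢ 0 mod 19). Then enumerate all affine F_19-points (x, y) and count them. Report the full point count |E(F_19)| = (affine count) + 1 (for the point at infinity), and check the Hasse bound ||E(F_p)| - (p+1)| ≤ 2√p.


Affine points = {(1, 8), (1, 11), (7, 3), (7, 16), (8, 1), (8, 18), (11, 2), (11, 17), (17, 4), (17, 15), (18, 6), (18, 13)}; affine count = 12; |E(F_19)| = 13.

Discriminant check: Δ ∝ 4a³ + 27b² = 4·13³ + 27·12² = 4·2197 + 27·144 ≡ 3 (mod 19). Nonzero ⇒ E is nonsingular.
For each x ∈ F_19, compute rhs = x³ + 13·x + 12 mod 19, then count y ∈ F_19 with y² ≡ rhs.
  x = 0: rhs = 12, matching y values: none (0 points).
  x = 1: rhs = 7, matching y values: 8, 11 (2 points).
  x = 2: rhs = 8, matching y values: none (0 points).
  x = 3: rhs = 2, matching y values: none (0 points).
  x = 4: rhs = 14, matching y values: none (0 points).
  x = 5: rhs = 12, matching y values: none (0 points).
  x = 6: rhs = 2, matching y values: none (0 points).
  x = 7: rhs = 9, matching y values: 3, 16 (2 points).
  x = 8: rhs = 1, matching y values: 1, 18 (2 points).
  x = 9: rhs = 3, matching y values: none (0 points).
  x = 10: rhs = 2, matching y values: none (0 points).
  x = 11: rhs = 4, matching y values: 2, 17 (2 points).
  x = 12: rhs = 15, matching y values: none (0 points).
  x = 13: rhs = 3, matching y values: none (0 points).
  x = 14: rhs = 12, matching y values: none (0 points).
  x = 15: rhs = 10, matching y values: none (0 points).
  x = 16: rhs = 3, matching y values: none (0 points).
  x = 17: rhs = 16, matching y values: 4, 15 (2 points).
  x = 18: rhs = 17, matching y values: 6, 13 (2 points).
Total affine count: 12.
Full point count |E(F_19)| = 12 + 1 = 13.
Hasse bound: |13 − (19+1)| = |-7| = 7 ≤ 2√19 ≈ 8.7178 ✓.


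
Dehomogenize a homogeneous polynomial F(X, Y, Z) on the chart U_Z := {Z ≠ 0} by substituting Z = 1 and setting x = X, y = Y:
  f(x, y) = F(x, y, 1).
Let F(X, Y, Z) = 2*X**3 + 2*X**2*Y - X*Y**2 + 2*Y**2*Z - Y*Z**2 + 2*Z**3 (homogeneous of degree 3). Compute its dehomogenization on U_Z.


f(x, y) = 2*x**3 + 2*x**2*y - x*y**2 + 2*y**2 - y + 2

On U_Z we set Z = 1. Each monomial c·X^i·Y^j·Z^k in F becomes c·x^i·y^j·1^k = c·x^i·y^j.
Substituting Z = 1: F(X, Y, 1) = 2*x**3 + 2*x**2*y - x*y**2 + 2*y**2 - y + 2.
Note: deg(f) ≤ deg(F) = 3; strict inequality happens when F is divisible by Z (lost terms).


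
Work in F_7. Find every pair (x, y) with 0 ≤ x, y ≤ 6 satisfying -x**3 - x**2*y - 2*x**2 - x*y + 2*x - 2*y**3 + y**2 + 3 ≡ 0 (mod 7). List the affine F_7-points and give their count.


Affine F_7-points: {(0, 3), (1, 2), (1, 3), (1, 6), (2, 6), (3, 1), (3, 4), (3, 6), (6, 0), (6, 4)}; count = 10.

For each of the 49 pairs (x, y) ∈ F_7², evaluate f(x, y) mod 7. Record the zeros.
  x = 0: [0↦3, 1↦2, 2↦5, 3↦0, 4↦3, 5↦2, 6↦6]  zeros at y ∈ {3}
  x = 1: [0↦2, 1↦6, 2↦0, 3↦0, 4↦1, 5↦5, 6↦0]  zeros at y ∈ {2, 3, 6}
  x = 2: [0↦5, 1↦5, 2↦2, 3↦5, 4↦2, 5↦2, 6↦0]  zeros at y ∈ {6}
  x = 3: [0↦6, 1↦0, 2↦5, 3↦2, 4↦0, 5↦1, 6↦0]  zeros at y ∈ {1, 4, 6}
  x = 4: [0↦6, 1↦6, 2↦3, 3↦6, 4↦3, 5↦3, 6↦1]  zeros at y ∈ ∅
  x = 5: [0↦6, 1↦3, 2↦4, 3↦4, 4↦5, 5↦2, 6↦4]  zeros at y ∈ ∅
  x = 6: [0↦0, 1↦6, 2↦2, 3↦4, 4↦0, 5↦6, 6↦3]  zeros at y ∈ {0, 4}
Collecting zeros: affine points = {(0, 3), (1, 2), (1, 3), (1, 6), (2, 6), (3, 1), (3, 4), (3, 6), (6, 0), (6, 4)}.
Total count |C(F_7)_aff| = 10.


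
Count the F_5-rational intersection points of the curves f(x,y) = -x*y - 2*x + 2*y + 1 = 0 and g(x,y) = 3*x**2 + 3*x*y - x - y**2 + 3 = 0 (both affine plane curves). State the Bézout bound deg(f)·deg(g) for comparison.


Common zeros: ∅; count = 0; Bézout bound = 4.

deg(f) = 2, deg(g) = 2, so Bézout bound = 4.
Scan x ∈ F_5. For each x, list the y ∈ F_5 with f(x, y) ≡ 0 and those with g(x, y) ≡ 0 (mod 5); the common zeros in that column are the intersection.
  x = 0: f ≡ 0 at y ∈ {2}; g ≡ 0 at y ∈ ∅; common: ∅.
  x = 1: f ≡ 0 at y ∈ {1}; g ≡ 0 at y ∈ {0, 3}; common: ∅.
  x = 2: f ≡ 0 at y ∈ ∅; g ≡ 0 at y ∈ ∅; common: ∅.
  x = 3: f ≡ 0 at y ∈ {0}; g ≡ 0 at y ∈ {1, 3}; common: ∅.
  x = 4: f ≡ 0 at y ∈ {4}; g ≡ 0 at y ∈ ∅; common: ∅.
Collecting: common zeros = ∅, so the count is 0.
Comparison with the Bézout bound: 0 ≤ 4 = deg(f)·deg(g), as expected for curves with no common component (the affine F_5-count falls short of the bound because intersections may lie at infinity, over extension fields, or carry multiplicity).


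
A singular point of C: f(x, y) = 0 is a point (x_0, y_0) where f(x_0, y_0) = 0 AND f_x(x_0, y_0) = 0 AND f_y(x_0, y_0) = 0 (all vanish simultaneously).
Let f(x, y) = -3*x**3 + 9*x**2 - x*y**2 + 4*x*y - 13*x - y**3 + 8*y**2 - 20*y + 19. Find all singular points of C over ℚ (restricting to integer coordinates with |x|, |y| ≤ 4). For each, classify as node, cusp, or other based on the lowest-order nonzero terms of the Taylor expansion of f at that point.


Singular points: {(1, 2)}; classification: cusp.

Compute partial derivatives:
  f_x = -9*x**2 + 18*x - y**2 + 4*y - 13.
  f_y = -2*x*y + 4*x - 3*y**2 + 16*y - 20.
Scan x_0 ∈ {−4, ..., 4}. For each x_0, f_y(x_0, y) is a polynomial in y; find its integer roots y ∈ {−4, ..., 4}, then test f_x and f at those candidates.
  x = -4: f_y(-4, y) = -3*y**2 + 24*y - 36; vanishes at y ∈ {2}. (-4, 2): f_x = -225 ≠ 0.
  x = -3: f_y(-3, y) = -3*y**2 + 22*y - 32; vanishes at y ∈ {2}. (-3, 2): f_x = -144 ≠ 0.
  x = -2: f_y(-2, y) = -3*y**2 + 20*y - 28; vanishes at y ∈ {2}. (-2, 2): f_x = -81 ≠ 0.
  x = -1: f_y(-1, y) = -3*y**2 + 18*y - 24; vanishes at y ∈ {2, 4}. (-1, 2): f_x = -36 ≠ 0; (-1, 4): f_x = -40 ≠ 0.
  x = 0: f_y(0, y) = -3*y**2 + 16*y - 20; vanishes at y ∈ {2}. (0, 2): f_x = -9 ≠ 0.
  x = 1: f_y(1, y) = -3*y**2 + 14*y - 16; vanishes at y ∈ {2}. (1, 2): f_x = 0, f = 0 — SINGULAR.
  x = 2: f_y(2, y) = -3*y**2 + 12*y - 12; vanishes at y ∈ {2}. (2, 2): f_x = -9 ≠ 0.
  x = 3: f_y(3, y) = -3*y**2 + 10*y - 8; vanishes at y ∈ {2}. (3, 2): f_x = -36 ≠ 0.
  x = 4: f_y(4, y) = -3*y**2 + 8*y - 4; vanishes at y ∈ {2}. (4, 2): f_x = -81 ≠ 0.
Only singular point on the grid: (1, 2).
Classify: substitute x = 1 + u, y = 2 + v and expand: f = -3*u**3 - u*v**2 - v**3 + v**2.
No constant or linear terms (consistent with a singular point). Quadratic part: v**2. Cubic part: -3*u**3 - u*v**2 - v**3.
The quadratic part v**2 is a perfect square, so there is a single (double) tangent line v = 0, i.e. y = 2. Restricting the cubic part to that line (v = 0) leaves -3*u**3 ≠ 0, so f is not divisible by v and the branch is v² ≈ 3*u**3 to lowest order — this is a cusp.
Classification: cusp.


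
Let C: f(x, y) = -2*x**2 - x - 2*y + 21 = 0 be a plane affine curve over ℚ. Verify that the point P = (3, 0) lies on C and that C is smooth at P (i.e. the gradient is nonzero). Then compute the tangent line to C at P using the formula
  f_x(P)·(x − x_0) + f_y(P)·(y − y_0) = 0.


Tangent line at P: -13*x - 2*y + 39 = 0.

Step 1: f(3, 0) = 0, so P lies on C.
Step 2: partial derivatives
  f_x(x, y) = -4*x - 1, f_y(x, y) = -2.
  f_x(P) = -13, f_y(P) = -2 (gradient nonzero, so P is smooth).
Step 3: tangent line at P: -13·(x − 3) + -2·(y − 0) = 0.
Expanding: -13*x - 2*y + 39 = 0.


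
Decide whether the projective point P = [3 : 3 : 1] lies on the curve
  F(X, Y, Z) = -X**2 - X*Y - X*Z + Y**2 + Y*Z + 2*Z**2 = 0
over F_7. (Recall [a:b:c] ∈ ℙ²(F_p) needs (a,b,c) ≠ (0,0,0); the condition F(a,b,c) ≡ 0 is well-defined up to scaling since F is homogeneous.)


F(3,3,1) ≡ 0 (mod 7); P is on the curve.

Evaluate F(3, 3, 1) term-by-term (mod 7).
  -X**2 ↦ -1·9·1·1 = -9
  -X*Y ↦ -1·3·3·1 = -9
  -X*Z ↦ -1·3·1·1 = -3
  Y**2 ↦ 1·1·9·1 = 9
  Y*Z ↦ 1·1·3·1 = 3
  2*Z**2 ↦ 2·1·1·1 = 2
Sum: F(3, 3, 1) = (-9) + (-9) + (-3) + (9) + (3) + (2) = -7.
Reducing mod 7: -7 ≡ 0 (mod 7).
Since F(a, b, c) ≡ 0 (mod 7), P lies on the curve.


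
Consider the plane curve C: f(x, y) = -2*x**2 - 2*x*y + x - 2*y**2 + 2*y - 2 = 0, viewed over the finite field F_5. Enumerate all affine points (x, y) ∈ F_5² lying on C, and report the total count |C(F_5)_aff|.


Affine F_5-points: {(1, 1), (1, 4), (2, 2), (3, 4), (4, 0), (4, 2)}; count = 6.

For each of the 25 pairs (x, y) ∈ F_5², evaluate f(x, y) mod 5. Record the zeros.
  x = 0: [0↦3, 1↦3, 2↦4, 3↦1, 4↦4]  zeros at y ∈ ∅
  x = 1: [0↦2, 1↦0, 2↦4, 3↦4, 4↦0]  zeros at y ∈ {1, 4}
  x = 2: [0↦2, 1↦3, 2↦0, 3↦3, 4↦2]  zeros at y ∈ {2}
  x = 3: [0↦3, 1↦2, 2↦2, 3↦3, 4↦0]  zeros at y ∈ {4}
  x = 4: [0↦0, 1↦2, 2↦0, 3↦4, 4↦4]  zeros at y ∈ {0, 2}
Collecting zeros: affine points = {(1, 1), (1, 4), (2, 2), (3, 4), (4, 0), (4, 2)}.
Total count |C(F_5)_aff| = 6.


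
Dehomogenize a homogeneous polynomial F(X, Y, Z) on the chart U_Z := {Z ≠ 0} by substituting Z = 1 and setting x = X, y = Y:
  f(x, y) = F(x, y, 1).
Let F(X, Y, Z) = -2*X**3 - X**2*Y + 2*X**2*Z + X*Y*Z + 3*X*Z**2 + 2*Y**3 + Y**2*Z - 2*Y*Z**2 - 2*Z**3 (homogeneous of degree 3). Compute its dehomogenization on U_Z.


f(x, y) = -2*x**3 - x**2*y + 2*x**2 + x*y + 3*x + 2*y**3 + y**2 - 2*y - 2

On U_Z we set Z = 1. Each monomial c·X^i·Y^j·Z^k in F becomes c·x^i·y^j·1^k = c·x^i·y^j.
Substituting Z = 1: F(X, Y, 1) = -2*x**3 - x**2*y + 2*x**2 + x*y + 3*x + 2*y**3 + y**2 - 2*y - 2.
Note: deg(f) ≤ deg(F) = 3; strict inequality happens when F is divisible by Z (lost terms).


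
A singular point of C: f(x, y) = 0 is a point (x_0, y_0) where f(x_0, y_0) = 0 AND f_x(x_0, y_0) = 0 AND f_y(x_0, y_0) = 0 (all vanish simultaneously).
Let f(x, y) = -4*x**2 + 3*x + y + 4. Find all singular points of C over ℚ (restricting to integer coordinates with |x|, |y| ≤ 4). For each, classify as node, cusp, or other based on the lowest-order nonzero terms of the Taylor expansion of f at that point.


No singular points in the scanned grid; C is smooth there.

Compute partial derivatives:
  f_x = 3 - 8*x.
  f_y = 1.
f_y = 1 is a nonzero constant, so f_y never vanishes: no point (x, y) can satisfy f = f_x = f_y = 0. In particular no (x, y) ∈ {−4, ..., 4}² is singular; the curve is smooth.


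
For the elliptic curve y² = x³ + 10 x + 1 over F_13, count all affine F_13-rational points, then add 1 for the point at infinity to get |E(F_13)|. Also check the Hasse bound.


Affine points = {(0, 1), (0, 12), (1, 5), (1, 8), (2, 4), (2, 9), (4, 1), (4, 12), (6, 2), (6, 11), (9, 1), (9, 12), (10, 3), (10, 10), (11, 5), (11, 8), (12, 4), (12, 9)}; affine count = 18; |E(F_13)| = 19.

Discriminant check: Δ ∝ 4a³ + 27b² = 4·10³ + 27·1² = 4·1000 + 27·1 ≡ 10 (mod 13). Nonzero ⇒ E is nonsingular.
For each x ∈ F_13, compute rhs = x³ + 10·x + 1 mod 13, then count y ∈ F_13 with y² ≡ rhs.
  x = 0: rhs = 1, matching y values: 1, 12 (2 points).
  x = 1: rhs = 12, matching y values: 5, 8 (2 points).
  x = 2: rhs = 3, matching y values: 4, 9 (2 points).
  x = 3: rhs = 6, matching y values: none (0 points).
  x = 4: rhs = 1, matching y values: 1, 12 (2 points).
  x = 5: rhs = 7, matching y values: none (0 points).
  x = 6: rhs = 4, matching y values: 2, 11 (2 points).
  x = 7: rhs = 11, matching y values: none (0 points).
  x = 8: rhs = 8, matching y values: none (0 points).
  x = 9: rhs = 1, matching y values: 1, 12 (2 points).
  x = 10: rhs = 9, matching y values: 3, 10 (2 points).
  x = 11: rhs = 12, matching y values: 5, 8 (2 points).
  x = 12: rhs = 3, matching y values: 4, 9 (2 points).
Total affine count: 18.
Full point count |E(F_13)| = 18 + 1 = 19.
Hasse bound: |19 − (13+1)| = |5| = 5 ≤ 2√13 ≈ 7.2111 ✓.


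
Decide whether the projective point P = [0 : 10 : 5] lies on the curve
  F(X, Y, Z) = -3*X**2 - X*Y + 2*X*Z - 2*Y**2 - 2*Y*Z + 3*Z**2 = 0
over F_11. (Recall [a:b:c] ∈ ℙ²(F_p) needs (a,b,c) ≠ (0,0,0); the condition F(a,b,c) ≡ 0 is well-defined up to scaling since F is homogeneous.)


F(0,10,5) ≡ 6 (mod 11); P is NOT on the curve.

Evaluate F(0, 10, 5) term-by-term (mod 11).
  -3*X**2 ↦ -3·0·1·1 = 0
  -X*Y ↦ -1·0·10·1 = 0
  2*X*Z ↦ 2·0·1·5 = 0
  -2*Y**2 ↦ -2·1·100·1 = -200
  -2*Y*Z ↦ -2·1·10·5 = -100
  3*Z**2 ↦ 3·1·1·25 = 75
Sum: F(0, 10, 5) = (0) + (0) + (0) + (-200) + (-100) + (75) = -225.
Reducing mod 11: -225 ≡ 6 (mod 11).
Since F(a, b, c) ≡ 6 ≠ 0 (mod 11), P does NOT lie on the curve.


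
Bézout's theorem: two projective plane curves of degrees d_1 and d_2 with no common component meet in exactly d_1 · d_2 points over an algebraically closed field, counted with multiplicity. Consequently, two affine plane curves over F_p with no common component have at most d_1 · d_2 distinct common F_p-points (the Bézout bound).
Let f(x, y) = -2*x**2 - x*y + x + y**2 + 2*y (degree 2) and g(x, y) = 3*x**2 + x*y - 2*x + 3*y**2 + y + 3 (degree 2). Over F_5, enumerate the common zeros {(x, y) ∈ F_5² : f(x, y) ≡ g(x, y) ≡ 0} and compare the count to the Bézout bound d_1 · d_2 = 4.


Common zeros: {(1, 2), (4, 3)}; count = 2; Bézout bound = 4.

deg(f) = 2, deg(g) = 2, so Bézout bound = 4.
Scan x ∈ F_5. For each x, list the y ∈ F_5 with f(x, y) ≡ 0 and those with g(x, y) ≡ 0 (mod 5); the common zeros in that column are the intersection.
  x = 0: f ≡ 0 at y ∈ {0, 3}; g ≡ 0 at y ∈ {4}; common: ∅.
  x = 1: f ≡ 0 at y ∈ {2}; g ≡ 0 at y ∈ {2, 4}; common: {2}.
  x = 2: f ≡ 0 at y ∈ {1, 4}; g ≡ 0 at y ∈ ∅; common: ∅.
  x = 3: f ≡ 0 at y ∈ {0, 1}; g ≡ 0 at y ∈ ∅; common: ∅.
  x = 4: f ≡ 0 at y ∈ {3, 4}; g ≡ 0 at y ∈ {2, 3}; common: {3}.
Collecting: common zeros = {(1, 2), (4, 3)}, so the count is 2.
Comparison with the Bézout bound: 2 ≤ 4 = deg(f)·deg(g), as expected for curves with no common component (the affine F_5-count falls short of the bound because intersections may lie at infinity, over extension fields, or carry multiplicity).


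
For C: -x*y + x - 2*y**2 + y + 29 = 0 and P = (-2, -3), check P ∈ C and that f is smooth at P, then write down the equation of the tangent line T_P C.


Tangent line at P: 4*x + 15*y + 53 = 0.

Step 1: f(-2, -3) = 0, so P lies on C.
Step 2: partial derivatives
  f_x(x, y) = 1 - y, f_y(x, y) = -x - 4*y + 1.
  f_x(P) = 4, f_y(P) = 15 (gradient nonzero, so P is smooth).
Step 3: tangent line at P: 4·(x − -2) + 15·(y − -3) = 0.
Expanding: 4*x + 15*y + 53 = 0.
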